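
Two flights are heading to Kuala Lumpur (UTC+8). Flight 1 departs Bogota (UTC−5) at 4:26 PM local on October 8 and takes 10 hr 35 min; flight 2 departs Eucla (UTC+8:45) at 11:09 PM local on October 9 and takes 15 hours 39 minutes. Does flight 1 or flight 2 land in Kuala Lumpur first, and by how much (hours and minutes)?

the first, by 22 hours 2 minutes

Flight 1 in UTC: 4:26 PM + 5:00 = 9:26 PM on Oct 8.
+10 hours 35 minutes → arrive 8:01 AM UTC on Oct 9.
Flight 2 in UTC: 11:09 PM − 8:45 = 2:24 PM on Oct 9.
+15 hours and 39 minutes → arrive 6:03 AM UTC on Oct 10.
Flight 1 lands earlier by 22 hours 2 minutes.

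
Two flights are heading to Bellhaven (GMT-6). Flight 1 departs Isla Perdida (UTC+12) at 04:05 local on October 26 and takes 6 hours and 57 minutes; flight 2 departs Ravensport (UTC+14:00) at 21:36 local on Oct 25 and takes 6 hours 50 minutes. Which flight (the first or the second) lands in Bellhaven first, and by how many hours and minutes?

Flight 1 in UTC: 04:05 − 12:00 = 16:05 on Oct 25.
+6 hours and 57 minutes → arrive 23:02 UTC on Oct 25.
Flight 2 in UTC: 21:36 − 14:00 = 07:36 on Oct 25.
+6 hours 50 minutes → arrive 14:26 UTC on Oct 25.
Flight 2 lands earlier by 8 hours 36 minutes.

the second, by 8 hours 36 minutes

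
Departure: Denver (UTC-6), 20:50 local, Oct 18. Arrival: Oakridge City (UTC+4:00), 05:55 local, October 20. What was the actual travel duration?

23 hours 5 minutes

Departure in UTC: 20:50 + 6:00 = 02:50 on Oct 19.
Arrival in UTC: 05:55 − 4:00 = 01:55 on Oct 20.
Elapsed = 01:55 − 02:50 (+1 day) = 23 hours 5 minutes.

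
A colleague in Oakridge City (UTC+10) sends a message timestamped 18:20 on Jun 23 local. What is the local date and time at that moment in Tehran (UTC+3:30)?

In UTC: 18:20 − 10:00 = 08:20 on Jun 23.
Tehran is UTC+3:30: 08:20 + 3:30 = 11:50 on Jun 23.

11:50 on June 23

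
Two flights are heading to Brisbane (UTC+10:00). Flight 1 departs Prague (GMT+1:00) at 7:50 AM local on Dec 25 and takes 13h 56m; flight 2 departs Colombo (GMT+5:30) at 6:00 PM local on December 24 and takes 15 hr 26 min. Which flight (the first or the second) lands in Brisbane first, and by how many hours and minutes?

Flight 1 in UTC: 7:50 AM − 1:00 = 6:50 AM on Dec 25.
+13 hours 56 minutes → arrive 8:46 PM UTC on Dec 25.
Flight 2 in UTC: 6:00 PM − 5:30 = 12:30 PM on Dec 24.
+15 hours and 26 minutes → arrive 3:56 AM UTC on Dec 25.
Flight 2 lands earlier by 16 hours 50 minutes.

the second, by 16 hours 50 minutes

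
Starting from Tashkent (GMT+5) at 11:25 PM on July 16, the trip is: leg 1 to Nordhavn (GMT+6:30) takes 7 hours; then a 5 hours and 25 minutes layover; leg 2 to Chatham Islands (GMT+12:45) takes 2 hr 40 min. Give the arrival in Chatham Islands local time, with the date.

10:15 PM on July 17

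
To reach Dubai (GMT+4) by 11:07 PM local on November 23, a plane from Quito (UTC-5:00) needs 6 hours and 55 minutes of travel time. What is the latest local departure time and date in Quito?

Target arrival in UTC: 11:07 PM − 4:00 = 7:07 PM on Nov 23.
Subtract 6 hours and 55 minutes → departure 12:12 PM UTC on Nov 23.
Quito is UTC−5:00: 12:12 PM − 5:00 = 7:12 AM on Nov 23.

7:12 AM on Nov 23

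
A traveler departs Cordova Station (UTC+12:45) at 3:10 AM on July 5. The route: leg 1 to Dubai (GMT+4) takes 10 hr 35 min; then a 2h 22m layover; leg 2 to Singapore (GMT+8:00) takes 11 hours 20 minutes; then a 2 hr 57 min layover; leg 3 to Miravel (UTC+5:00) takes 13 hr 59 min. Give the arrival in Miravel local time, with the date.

12:38 PM on July 6

Convert departure to UTC: 3:10 AM − 12:45 = 2:25 PM UTC on Jul 4.
Add 10 hours 35 minutes leg 1 → 1:00 AM UTC (Jul 5).
Add 2 hours and 22 minutes layover in Dubai → 3:22 AM UTC.
Add 11 hours 20 minutes leg 2 → 2:42 PM UTC.
Add 2 hours and 57 minutes layover in Singapore → 5:39 PM UTC.
Add 13 hours and 59 minutes leg 3 → 7:38 AM UTC (Jul 6).
Miravel is UTC+5:00, so local arrival = 7:38 AM + 5:00 = 12:38 PM on Jul 6.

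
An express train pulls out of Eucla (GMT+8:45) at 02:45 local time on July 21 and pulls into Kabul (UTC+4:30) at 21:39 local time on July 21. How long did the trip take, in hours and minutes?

Departure in UTC: 02:45 − 8:45 = 18:00 on Jul 20.
Arrival in UTC: 21:39 − 4:30 = 17:09 on Jul 21.
Elapsed = 17:09 − 18:00 (+1 day) = 23 hours 9 minutes.

23 hours 9 minutes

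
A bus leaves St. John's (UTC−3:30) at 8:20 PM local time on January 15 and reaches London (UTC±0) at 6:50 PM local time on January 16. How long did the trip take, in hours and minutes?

19 hours

Departure in UTC: 8:20 PM + 3:30 = 11:50 PM on Jan 15.
Arrival is already UTC: 6:50 PM on Jan 16.
Elapsed = 6:50 PM − 11:50 PM (+1 day) = 19 hours.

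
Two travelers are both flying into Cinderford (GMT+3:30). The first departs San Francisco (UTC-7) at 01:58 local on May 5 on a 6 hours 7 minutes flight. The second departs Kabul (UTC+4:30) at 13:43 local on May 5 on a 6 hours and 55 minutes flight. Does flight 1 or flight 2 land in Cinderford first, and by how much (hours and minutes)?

Flight 1 in UTC: 01:58 + 7:00 = 08:58 on May 5.
+6 hours 7 minutes → arrive 15:05 UTC on May 5.
Flight 2 in UTC: 13:43 − 4:30 = 09:13 on May 5.
+6 hours and 55 minutes → arrive 16:08 UTC on May 5.
Flight 1 lands earlier by 1 hour 3 minutes.

the first, by 1 hour 3 minutes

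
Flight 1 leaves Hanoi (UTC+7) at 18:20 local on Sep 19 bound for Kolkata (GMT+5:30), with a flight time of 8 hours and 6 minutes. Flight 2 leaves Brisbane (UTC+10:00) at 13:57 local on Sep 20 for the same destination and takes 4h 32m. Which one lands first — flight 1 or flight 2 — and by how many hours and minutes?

the first, by 13 hours 3 minutes

Flight 1 in UTC: 18:20 − 7:00 = 11:20 on Sep 19.
+8 hours and 6 minutes → arrive 19:26 UTC on Sep 19.
Flight 2 in UTC: 13:57 − 10:00 = 03:57 on Sep 20.
+4 hours 32 minutes → arrive 08:29 UTC on Sep 20.
Flight 1 lands earlier by 13 hours 3 minutes.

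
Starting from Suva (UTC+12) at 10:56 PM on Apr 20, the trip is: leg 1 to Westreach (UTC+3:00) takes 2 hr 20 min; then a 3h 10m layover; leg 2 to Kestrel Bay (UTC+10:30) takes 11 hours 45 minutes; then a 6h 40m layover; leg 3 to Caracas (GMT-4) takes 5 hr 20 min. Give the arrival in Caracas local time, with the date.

12:11 PM on April 21

Convert departure to UTC: 10:56 PM − 12:00 = 10:56 AM UTC on Apr 20.
Add 2 hours and 20 minutes leg 1 → 1:16 PM UTC.
Add 3 hours 10 minutes layover in Westreach → 4:26 PM UTC.
Add 11 hours and 45 minutes leg 2 → 4:11 AM UTC (Apr 21).
Add 6 hours 40 minutes layover in Kestrel Bay → 10:51 AM UTC.
Add 5 hours 20 minutes leg 3 → 4:11 PM UTC.
Caracas is UTC−4:00, so local arrival = 4:11 PM − 4:00 = 12:11 PM on Apr 21.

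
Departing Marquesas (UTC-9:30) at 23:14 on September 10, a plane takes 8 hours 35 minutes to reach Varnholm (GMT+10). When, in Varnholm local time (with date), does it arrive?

03:19 on September 12

Convert departure to UTC: 23:14 + 9:30 = 08:44 UTC on Sep 11.
Add 8 hours 35 minutes travel time → 17:19 UTC.
Varnholm is UTC+10:00, so local arrival = 17:19 + 10:00 = 03:19 on Sep 12.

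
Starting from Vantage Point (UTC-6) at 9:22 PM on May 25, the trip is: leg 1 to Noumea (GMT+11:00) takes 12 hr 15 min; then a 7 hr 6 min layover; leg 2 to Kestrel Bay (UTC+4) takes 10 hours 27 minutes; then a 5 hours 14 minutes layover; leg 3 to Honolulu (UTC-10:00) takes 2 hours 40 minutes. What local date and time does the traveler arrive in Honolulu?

Convert departure to UTC: 9:22 PM + 6:00 = 3:22 AM UTC on May 26.
Add 12 hours and 15 minutes leg 1 → 3:37 PM UTC.
Add 7 hours and 6 minutes layover in Noumea → 10:43 PM UTC.
Add 10 hours 27 minutes leg 2 → 9:10 AM UTC (May 27).
Add 5 hours 14 minutes layover in Kestrel Bay → 2:24 PM UTC.
Add 2 hours and 40 minutes leg 3 → 5:04 PM UTC.
Honolulu is UTC−10:00, so local arrival = 5:04 PM − 10:00 = 7:04 AM on May 27.

7:04 AM on May 27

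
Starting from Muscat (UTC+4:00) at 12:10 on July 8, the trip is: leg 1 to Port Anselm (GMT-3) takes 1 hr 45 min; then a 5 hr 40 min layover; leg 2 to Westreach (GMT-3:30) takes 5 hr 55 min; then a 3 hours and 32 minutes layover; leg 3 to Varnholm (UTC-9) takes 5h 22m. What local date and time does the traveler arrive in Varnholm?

21:24 on July 8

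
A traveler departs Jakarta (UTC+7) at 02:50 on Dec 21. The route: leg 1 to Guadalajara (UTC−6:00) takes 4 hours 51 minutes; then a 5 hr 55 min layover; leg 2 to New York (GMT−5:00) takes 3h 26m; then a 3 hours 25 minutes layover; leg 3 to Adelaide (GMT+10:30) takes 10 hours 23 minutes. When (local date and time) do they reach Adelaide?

10:20 on December 22

Convert departure to UTC: 02:50 − 7:00 = 19:50 UTC on Dec 20.
Add 4 hours and 51 minutes leg 1 → 00:41 UTC (Dec 21).
Add 5 hours and 55 minutes layover in Guadalajara → 06:36 UTC.
Add 3 hours and 26 minutes leg 2 → 10:02 UTC.
Add 3 hours 25 minutes layover in New York → 13:27 UTC.
Add 10 hours 23 minutes leg 3 → 23:50 UTC.
Adelaide is UTC+10:30, so local arrival = 23:50 + 10:30 = 10:20 on Dec 22.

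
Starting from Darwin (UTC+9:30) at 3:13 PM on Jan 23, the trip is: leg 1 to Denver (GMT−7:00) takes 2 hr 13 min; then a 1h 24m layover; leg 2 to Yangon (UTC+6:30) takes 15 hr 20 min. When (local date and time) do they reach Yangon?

7:10 AM on January 24

Convert departure to UTC: 3:13 PM − 9:30 = 5:43 AM UTC on Jan 23.
Add 2 hours and 13 minutes leg 1 → 7:56 AM UTC.
Add 1 hour 24 minutes layover in Denver → 9:20 AM UTC.
Add 15 hours 20 minutes leg 2 → 12:40 AM UTC (Jan 24).
Yangon is UTC+6:30, so local arrival = 12:40 AM + 6:30 = 7:10 AM on Jan 24.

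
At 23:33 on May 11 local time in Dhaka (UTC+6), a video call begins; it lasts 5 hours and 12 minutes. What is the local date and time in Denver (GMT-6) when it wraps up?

16:45 on May 11

Convert start to UTC: 23:33 − 6:00 = 17:33 UTC on May 11.
Add 5 hours 12 minutes duration → 22:45 UTC.
Denver is UTC−6:00, so local end time = 22:45 − 6:00 = 16:45 on May 11.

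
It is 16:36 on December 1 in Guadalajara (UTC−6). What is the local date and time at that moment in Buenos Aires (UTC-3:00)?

In UTC: 16:36 + 6:00 = 22:36 on Dec 1.
Buenos Aires is UTC−3:00: 22:36 − 3:00 = 19:36 on Dec 1.

19:36 on Dec 1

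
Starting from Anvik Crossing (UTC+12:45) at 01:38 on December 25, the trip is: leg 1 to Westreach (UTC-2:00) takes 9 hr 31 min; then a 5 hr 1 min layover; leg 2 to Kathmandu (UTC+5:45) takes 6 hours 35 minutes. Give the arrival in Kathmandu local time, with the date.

Convert departure to UTC: 01:38 − 12:45 = 12:53 UTC on Dec 24.
Add 9 hours 31 minutes leg 1 → 22:24 UTC.
Add 5 hours 1 minute layover in Westreach → 03:25 UTC (Dec 25).
Add 6 hours 35 minutes leg 2 → 10:00 UTC.
Kathmandu is UTC+5:45, so local arrival = 10:00 + 5:45 = 15:45 on Dec 25.

15:45 on December 25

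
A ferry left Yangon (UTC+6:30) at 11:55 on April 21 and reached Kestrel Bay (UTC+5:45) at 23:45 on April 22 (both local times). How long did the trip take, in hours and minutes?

36 hours 35 minutes

Departure in UTC: 11:55 − 6:30 = 05:25 on Apr 21.
Arrival in UTC: 23:45 − 5:45 = 18:00 on Apr 22.
Elapsed = 18:00 − 05:25 (+1 day) = 36 hours 35 minutes.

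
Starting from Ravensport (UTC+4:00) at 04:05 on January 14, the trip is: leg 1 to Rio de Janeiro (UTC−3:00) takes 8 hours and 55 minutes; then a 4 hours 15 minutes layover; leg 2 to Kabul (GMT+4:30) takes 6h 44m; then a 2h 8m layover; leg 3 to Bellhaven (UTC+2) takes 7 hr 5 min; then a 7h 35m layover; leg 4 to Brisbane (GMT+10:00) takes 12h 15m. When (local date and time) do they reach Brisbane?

Convert departure to UTC: 04:05 − 4:00 = 00:05 UTC on Jan 14.
Add 8 hours and 55 minutes leg 1 → 09:00 UTC.
Add 4 hours and 15 minutes layover in Rio de Janeiro → 13:15 UTC.
Add 6 hours and 44 minutes leg 2 → 19:59 UTC.
Add 2 hours and 8 minutes layover in Kabul → 22:07 UTC.
Add 7 hours 5 minutes leg 3 → 05:12 UTC (Jan 15).
Add 7 hours and 35 minutes layover in Bellhaven → 12:47 UTC.
Add 12 hours and 15 minutes leg 4 → 01:02 UTC (Jan 16).
Brisbane is UTC+10:00, so local arrival = 01:02 + 10:00 = 11:02 on Jan 16.

11:02 on January 16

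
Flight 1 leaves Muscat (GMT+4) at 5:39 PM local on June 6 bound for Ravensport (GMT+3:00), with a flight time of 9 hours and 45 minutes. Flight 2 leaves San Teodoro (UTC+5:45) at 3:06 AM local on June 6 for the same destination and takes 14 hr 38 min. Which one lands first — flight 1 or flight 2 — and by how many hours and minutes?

the second, by 11 hours 25 minutes

Flight 1 in UTC: 5:39 PM − 4:00 = 1:39 PM on Jun 6.
+9 hours 45 minutes → arrive 11:24 PM UTC on Jun 6.
Flight 2 in UTC: 3:06 AM − 5:45 = 9:21 PM on Jun 5.
+14 hours 38 minutes → arrive 11:59 AM UTC on Jun 6.
Flight 2 lands earlier by 11 hours 25 minutes.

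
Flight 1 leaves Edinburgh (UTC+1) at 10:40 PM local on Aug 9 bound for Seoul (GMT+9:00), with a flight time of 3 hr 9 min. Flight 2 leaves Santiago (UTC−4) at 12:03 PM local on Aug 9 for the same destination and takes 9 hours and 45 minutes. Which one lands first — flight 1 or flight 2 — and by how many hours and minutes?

the first, by 59 minutes

Flight 1 in UTC: 10:40 PM − 1:00 = 9:40 PM on Aug 9.
+3 hours and 9 minutes → arrive 12:49 AM UTC on Aug 10.
Flight 2 in UTC: 12:03 PM + 4:00 = 4:03 PM on Aug 9.
+9 hours and 45 minutes → arrive 1:48 AM UTC on Aug 10.
Flight 1 lands earlier by 59 minutes.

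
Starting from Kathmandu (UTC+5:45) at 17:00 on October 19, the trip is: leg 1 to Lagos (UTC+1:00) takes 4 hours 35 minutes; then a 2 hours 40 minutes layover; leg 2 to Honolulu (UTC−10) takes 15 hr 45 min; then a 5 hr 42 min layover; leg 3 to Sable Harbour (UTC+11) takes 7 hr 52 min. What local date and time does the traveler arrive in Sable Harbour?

10:49 on Oct 21

Convert departure to UTC: 17:00 − 5:45 = 11:15 UTC on Oct 19.
Add 4 hours and 35 minutes leg 1 → 15:50 UTC.
Add 2 hours 40 minutes layover in Lagos → 18:30 UTC.
Add 15 hours and 45 minutes leg 2 → 10:15 UTC (Oct 20).
Add 5 hours 42 minutes layover in Honolulu → 15:57 UTC.
Add 7 hours and 52 minutes leg 3 → 23:49 UTC.
Sable Harbour is UTC+11:00, so local arrival = 23:49 + 11:00 = 10:49 on Oct 21.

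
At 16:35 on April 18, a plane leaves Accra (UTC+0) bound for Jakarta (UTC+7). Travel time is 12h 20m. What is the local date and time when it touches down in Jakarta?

11:55 on April 19

Accra is at UTC+0, so departure is already 16:35 UTC on Apr 18.
Add 12 hours and 20 minutes travel time → 04:55 UTC (Apr 19).
Jakarta is UTC+7:00, so local arrival = 04:55 + 7:00 = 11:55 on Apr 19.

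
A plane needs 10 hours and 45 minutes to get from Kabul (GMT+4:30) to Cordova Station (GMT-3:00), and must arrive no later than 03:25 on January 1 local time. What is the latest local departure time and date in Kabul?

00:10 on Jan 1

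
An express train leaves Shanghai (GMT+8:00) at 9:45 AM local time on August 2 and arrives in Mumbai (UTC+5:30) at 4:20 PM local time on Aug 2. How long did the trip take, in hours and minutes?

9 hours 5 minutes

Departure in UTC: 9:45 AM − 8:00 = 1:45 AM on Aug 2.
Arrival in UTC: 4:20 PM − 5:30 = 10:50 AM on Aug 2.
Elapsed = 10:50 AM − 1:45 AM = 9 hours 5 minutes.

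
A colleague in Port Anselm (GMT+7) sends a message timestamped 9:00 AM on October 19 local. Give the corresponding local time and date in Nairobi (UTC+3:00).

5:00 AM on Oct 19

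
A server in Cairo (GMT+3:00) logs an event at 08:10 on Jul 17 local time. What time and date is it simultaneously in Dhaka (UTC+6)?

In UTC: 08:10 − 3:00 = 05:10 on Jul 17.
Dhaka is UTC+6:00: 05:10 + 6:00 = 11:10 on Jul 17.

11:10 on Jul 17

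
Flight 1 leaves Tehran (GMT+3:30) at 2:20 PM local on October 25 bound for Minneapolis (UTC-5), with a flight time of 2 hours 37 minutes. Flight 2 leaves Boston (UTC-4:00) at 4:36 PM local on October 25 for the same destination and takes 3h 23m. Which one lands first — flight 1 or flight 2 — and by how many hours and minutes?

the first, by 10 hours 32 minutes

Flight 1 in UTC: 2:20 PM − 3:30 = 10:50 AM on Oct 25.
+2 hours 37 minutes → arrive 1:27 PM UTC on Oct 25.
Flight 2 in UTC: 4:36 PM + 4:00 = 8:36 PM on Oct 25.
+3 hours 23 minutes → arrive 11:59 PM UTC on Oct 25.
Flight 1 lands earlier by 10 hours 32 minutes.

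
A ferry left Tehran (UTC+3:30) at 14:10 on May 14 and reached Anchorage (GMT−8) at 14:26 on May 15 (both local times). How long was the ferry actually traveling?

35 hours 46 minutes

Departure in UTC: 14:10 − 3:30 = 10:40 on May 14.
Arrival in UTC: 14:26 + 8:00 = 22:26 on May 15.
Elapsed = 22:26 − 10:40 (+1 day) = 35 hours 46 minutes.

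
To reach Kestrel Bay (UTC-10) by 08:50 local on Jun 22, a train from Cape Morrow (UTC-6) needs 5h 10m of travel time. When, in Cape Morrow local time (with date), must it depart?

Target arrival in UTC: 08:50 + 10:00 = 18:50 on Jun 22.
Subtract 5 hours and 10 minutes → departure 13:40 UTC on Jun 22.
Cape Morrow is UTC−6:00: 13:40 − 6:00 = 07:40 on Jun 22.

07:40 on June 22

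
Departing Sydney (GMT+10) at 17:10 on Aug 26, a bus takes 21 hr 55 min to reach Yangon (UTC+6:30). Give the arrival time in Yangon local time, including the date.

Convert departure to UTC: 17:10 − 10:00 = 07:10 UTC on Aug 26.
Add 21 hours 55 minutes travel time → 05:05 UTC (Aug 27).
Yangon is UTC+6:30, so local arrival = 05:05 + 6:30 = 11:35 on Aug 27.

11:35 on Aug 27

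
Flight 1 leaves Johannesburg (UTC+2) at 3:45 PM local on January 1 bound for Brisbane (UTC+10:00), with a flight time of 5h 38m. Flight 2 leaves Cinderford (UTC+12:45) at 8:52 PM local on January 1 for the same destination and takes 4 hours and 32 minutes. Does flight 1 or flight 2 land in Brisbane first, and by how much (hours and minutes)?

the second, by 6 hours 44 minutes

Flight 1 in UTC: 3:45 PM − 2:00 = 1:45 PM on Jan 1.
+5 hours 38 minutes → arrive 7:23 PM UTC on Jan 1.
Flight 2 in UTC: 8:52 PM − 12:45 = 8:07 AM on Jan 1.
+4 hours and 32 minutes → arrive 12:39 PM UTC on Jan 1.
Flight 2 lands earlier by 6 hours 44 minutes.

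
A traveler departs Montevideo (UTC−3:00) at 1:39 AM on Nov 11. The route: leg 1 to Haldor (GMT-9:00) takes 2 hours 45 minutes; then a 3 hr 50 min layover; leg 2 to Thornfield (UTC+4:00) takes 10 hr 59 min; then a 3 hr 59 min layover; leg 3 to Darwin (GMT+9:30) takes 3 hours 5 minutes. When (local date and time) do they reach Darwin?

Convert departure to UTC: 1:39 AM + 3:00 = 4:39 AM UTC on Nov 11.
Add 2 hours and 45 minutes leg 1 → 7:24 AM UTC.
Add 3 hours 50 minutes layover in Haldor → 11:14 AM UTC.
Add 10 hours and 59 minutes leg 2 → 10:13 PM UTC.
Add 3 hours 59 minutes layover in Thornfield → 2:12 AM UTC (Nov 12).
Add 3 hours and 5 minutes leg 3 → 5:17 AM UTC.
Darwin is UTC+9:30, so local arrival = 5:17 AM + 9:30 = 2:47 PM on Nov 12.

2:47 PM on Nov 12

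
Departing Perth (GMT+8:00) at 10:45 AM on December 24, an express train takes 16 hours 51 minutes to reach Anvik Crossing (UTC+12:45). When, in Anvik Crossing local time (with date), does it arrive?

Convert departure to UTC: 10:45 AM − 8:00 = 2:45 AM UTC on Dec 24.
Add 16 hours and 51 minutes travel time → 7:36 PM UTC.
Anvik Crossing is UTC+12:45, so local arrival = 7:36 PM + 12:45 = 8:21 AM on Dec 25.

8:21 AM on Dec 25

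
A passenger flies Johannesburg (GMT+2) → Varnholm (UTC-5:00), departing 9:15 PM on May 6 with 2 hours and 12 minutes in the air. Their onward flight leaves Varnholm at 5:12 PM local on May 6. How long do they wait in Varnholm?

45 minutes

Convert departure to UTC: 9:15 PM − 2:00 = 7:15 PM UTC on May 6.
Add 2 hours 12 minutes flight time → 9:27 PM UTC.
Varnholm is UTC−5:00, so local arrival = 9:27 PM − 5:00 = 4:27 PM on May 6.
Layover = 5:12 PM − 4:27 PM = 45 minutes.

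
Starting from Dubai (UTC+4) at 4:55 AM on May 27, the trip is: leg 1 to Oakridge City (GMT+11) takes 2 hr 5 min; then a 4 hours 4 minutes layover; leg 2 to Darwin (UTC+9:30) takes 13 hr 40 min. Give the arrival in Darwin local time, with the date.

Convert departure to UTC: 4:55 AM − 4:00 = 12:55 AM UTC on May 27.
Add 2 hours 5 minutes leg 1 → 3:00 AM UTC.
Add 4 hours and 4 minutes layover in Oakridge City → 7:04 AM UTC.
Add 13 hours and 40 minutes leg 2 → 8:44 PM UTC.
Darwin is UTC+9:30, so local arrival = 8:44 PM + 9:30 = 6:14 AM on May 28.

6:14 AM on May 28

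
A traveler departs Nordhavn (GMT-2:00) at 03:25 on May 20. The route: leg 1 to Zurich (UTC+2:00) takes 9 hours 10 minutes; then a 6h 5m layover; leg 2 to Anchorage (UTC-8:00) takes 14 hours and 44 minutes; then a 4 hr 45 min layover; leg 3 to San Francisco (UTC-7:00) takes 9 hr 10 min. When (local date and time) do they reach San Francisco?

Convert departure to UTC: 03:25 + 2:00 = 05:25 UTC on May 20.
Add 9 hours 10 minutes leg 1 → 14:35 UTC.
Add 6 hours and 5 minutes layover in Zurich → 20:40 UTC.
Add 14 hours and 44 minutes leg 2 → 11:24 UTC (May 21).
Add 4 hours 45 minutes layover in Anchorage → 16:09 UTC.
Add 9 hours 10 minutes leg 3 → 01:19 UTC (May 22).
San Francisco is UTC−7:00, so local arrival = 01:19 − 7:00 = 18:19 on May 21.

18:19 on May 21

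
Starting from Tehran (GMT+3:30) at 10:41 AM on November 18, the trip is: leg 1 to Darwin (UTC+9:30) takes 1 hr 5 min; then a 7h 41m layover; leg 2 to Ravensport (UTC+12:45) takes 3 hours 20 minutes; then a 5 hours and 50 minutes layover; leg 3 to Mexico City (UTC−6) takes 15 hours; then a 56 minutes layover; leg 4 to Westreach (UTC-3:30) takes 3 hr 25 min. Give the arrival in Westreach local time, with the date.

4:58 PM on November 19

Convert departure to UTC: 10:41 AM − 3:30 = 7:11 AM UTC on Nov 18.
Add 1 hour 5 minutes leg 1 → 8:16 AM UTC.
Add 7 hours 41 minutes layover in Darwin → 3:57 PM UTC.
Add 3 hours and 20 minutes leg 2 → 7:17 PM UTC.
Add 5 hours 50 minutes layover in Ravensport → 1:07 AM UTC (Nov 19).
Add 15 hours leg 3 → 4:07 PM UTC.
Add 56 minutes layover in Mexico City → 5:03 PM UTC.
Add 3 hours 25 minutes leg 4 → 8:28 PM UTC.
Westreach is UTC−3:30, so local arrival = 8:28 PM − 3:30 = 4:58 PM on Nov 19.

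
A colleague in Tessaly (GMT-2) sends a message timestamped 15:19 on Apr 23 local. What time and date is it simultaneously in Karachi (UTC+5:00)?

22:19 on Apr 23

In UTC: 15:19 + 2:00 = 17:19 on Apr 23.
Karachi is UTC+5:00: 17:19 + 5:00 = 22:19 on Apr 23.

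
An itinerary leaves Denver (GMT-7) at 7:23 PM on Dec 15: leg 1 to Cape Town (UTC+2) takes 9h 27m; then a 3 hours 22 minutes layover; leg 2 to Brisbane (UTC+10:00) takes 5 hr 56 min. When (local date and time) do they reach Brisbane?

7:08 AM on December 17

Convert departure to UTC: 7:23 PM + 7:00 = 2:23 AM UTC on Dec 16.
Add 9 hours 27 minutes leg 1 → 11:50 AM UTC.
Add 3 hours 22 minutes layover in Cape Town → 3:12 PM UTC.
Add 5 hours and 56 minutes leg 2 → 9:08 PM UTC.
Brisbane is UTC+10:00, so local arrival = 9:08 PM + 10:00 = 7:08 AM on Dec 17.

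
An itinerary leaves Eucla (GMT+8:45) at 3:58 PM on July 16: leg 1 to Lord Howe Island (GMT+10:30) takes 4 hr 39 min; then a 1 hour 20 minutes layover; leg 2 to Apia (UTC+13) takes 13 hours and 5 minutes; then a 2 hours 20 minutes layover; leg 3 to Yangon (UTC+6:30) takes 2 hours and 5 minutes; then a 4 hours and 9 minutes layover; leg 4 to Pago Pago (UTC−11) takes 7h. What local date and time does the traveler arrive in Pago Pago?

6:51 AM on July 17

Convert departure to UTC: 3:58 PM − 8:45 = 7:13 AM UTC on Jul 16.
Add 4 hours and 39 minutes leg 1 → 11:52 AM UTC.
Add 1 hour and 20 minutes layover in Lord Howe Island → 1:12 PM UTC.
Add 13 hours and 5 minutes leg 2 → 2:17 AM UTC (Jul 17).
Add 2 hours 20 minutes layover in Apia → 4:37 AM UTC.
Add 2 hours 5 minutes leg 3 → 6:42 AM UTC.
Add 4 hours and 9 minutes layover in Yangon → 10:51 AM UTC.
Add 7 hours leg 4 → 5:51 PM UTC.
Pago Pago is UTC−11:00, so local arrival = 5:51 PM − 11:00 = 6:51 AM on Jul 17.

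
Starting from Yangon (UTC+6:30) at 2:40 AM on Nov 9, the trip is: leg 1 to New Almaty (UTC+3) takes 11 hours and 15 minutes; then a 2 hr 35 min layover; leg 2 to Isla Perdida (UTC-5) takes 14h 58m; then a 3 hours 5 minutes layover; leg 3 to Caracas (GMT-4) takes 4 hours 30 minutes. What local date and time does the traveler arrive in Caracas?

Convert departure to UTC: 2:40 AM − 6:30 = 8:10 PM UTC on Nov 8.
Add 11 hours 15 minutes leg 1 → 7:25 AM UTC (Nov 9).
Add 2 hours and 35 minutes layover in New Almaty → 10:00 AM UTC.
Add 14 hours 58 minutes leg 2 → 12:58 AM UTC (Nov 10).
Add 3 hours 5 minutes layover in Isla Perdida → 4:03 AM UTC.
Add 4 hours 30 minutes leg 3 → 8:33 AM UTC.
Caracas is UTC−4:00, so local arrival = 8:33 AM − 4:00 = 4:33 AM on Nov 10.

4:33 AM on Nov 10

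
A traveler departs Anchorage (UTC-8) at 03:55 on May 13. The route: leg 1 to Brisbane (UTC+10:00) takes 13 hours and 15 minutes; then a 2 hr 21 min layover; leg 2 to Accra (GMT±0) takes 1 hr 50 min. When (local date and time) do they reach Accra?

05:21 on May 14

Convert departure to UTC: 03:55 + 8:00 = 11:55 UTC on May 13.
Add 13 hours and 15 minutes leg 1 → 01:10 UTC (May 14).
Add 2 hours 21 minutes layover in Brisbane → 03:31 UTC.
Add 1 hour and 50 minutes leg 2 → 05:21 UTC.
Accra is UTC+0, so local arrival is the same: 05:21 on May 14.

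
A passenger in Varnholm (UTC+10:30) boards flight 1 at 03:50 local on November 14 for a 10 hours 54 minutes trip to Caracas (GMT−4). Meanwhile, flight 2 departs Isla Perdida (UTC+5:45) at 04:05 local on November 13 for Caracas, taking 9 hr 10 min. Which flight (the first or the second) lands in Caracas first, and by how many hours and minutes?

the second, by 20 hours 44 minutes

Flight 1 in UTC: 03:50 − 10:30 = 17:20 on Nov 13.
+10 hours and 54 minutes → arrive 04:14 UTC on Nov 14.
Flight 2 in UTC: 04:05 − 5:45 = 22:20 on Nov 12.
+9 hours and 10 minutes → arrive 07:30 UTC on Nov 13.
Flight 2 lands earlier by 20 hours 44 minutes.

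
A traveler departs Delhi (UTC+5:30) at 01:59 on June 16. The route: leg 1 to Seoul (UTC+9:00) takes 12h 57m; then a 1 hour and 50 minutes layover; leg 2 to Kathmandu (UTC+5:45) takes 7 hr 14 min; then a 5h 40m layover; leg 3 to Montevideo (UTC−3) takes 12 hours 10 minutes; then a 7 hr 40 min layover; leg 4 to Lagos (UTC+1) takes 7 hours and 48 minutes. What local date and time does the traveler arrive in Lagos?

04:48 on June 18

Convert departure to UTC: 01:59 − 5:30 = 20:29 UTC on Jun 15.
Add 12 hours and 57 minutes leg 1 → 09:26 UTC (Jun 16).
Add 1 hour and 50 minutes layover in Seoul → 11:16 UTC.
Add 7 hours 14 minutes leg 2 → 18:30 UTC.
Add 5 hours 40 minutes layover in Kathmandu → 00:10 UTC (Jun 17).
Add 12 hours and 10 minutes leg 3 → 12:20 UTC.
Add 7 hours 40 minutes layover in Montevideo → 20:00 UTC.
Add 7 hours 48 minutes leg 4 → 03:48 UTC (Jun 18).
Lagos is UTC+1:00, so local arrival = 03:48 + 1:00 = 04:48 on Jun 18.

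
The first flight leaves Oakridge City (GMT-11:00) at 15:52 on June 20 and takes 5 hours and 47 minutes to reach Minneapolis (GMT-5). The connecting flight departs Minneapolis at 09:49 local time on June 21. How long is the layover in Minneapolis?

Convert departure to UTC: 15:52 + 11:00 = 02:52 UTC on Jun 21.
Add 5 hours 47 minutes flight time → 08:39 UTC.
Minneapolis is UTC−5:00, so local arrival = 08:39 − 5:00 = 03:39 on Jun 21.
Layover = 09:49 − 03:39 = 6 hours 10 minutes.

6 hours 10 minutes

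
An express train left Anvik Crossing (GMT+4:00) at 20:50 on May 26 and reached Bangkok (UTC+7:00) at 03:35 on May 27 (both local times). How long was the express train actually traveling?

3 hours 45 minutes

Departure in UTC: 20:50 − 4:00 = 16:50 on May 26.
Arrival in UTC: 03:35 − 7:00 = 20:35 on May 26.
Elapsed = 20:35 − 16:50 = 3 hours 45 minutes.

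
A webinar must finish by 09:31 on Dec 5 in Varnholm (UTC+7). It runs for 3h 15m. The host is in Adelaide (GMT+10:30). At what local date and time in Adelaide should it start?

Target end time in UTC: 09:31 − 7:00 = 02:31 on Dec 5.
Subtract 3 hours 15 minutes → start 23:16 UTC on Dec 4.
Adelaide is UTC+10:30: 23:16 + 10:30 = 09:46 on Dec 5.

09:46 on Dec 5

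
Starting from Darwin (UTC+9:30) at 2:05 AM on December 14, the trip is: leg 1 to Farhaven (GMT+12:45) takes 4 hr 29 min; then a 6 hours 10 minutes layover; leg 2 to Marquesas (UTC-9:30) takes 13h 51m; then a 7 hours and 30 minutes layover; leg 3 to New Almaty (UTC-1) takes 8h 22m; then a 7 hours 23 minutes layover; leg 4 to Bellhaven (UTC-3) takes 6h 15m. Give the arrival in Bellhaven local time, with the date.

7:35 PM on December 15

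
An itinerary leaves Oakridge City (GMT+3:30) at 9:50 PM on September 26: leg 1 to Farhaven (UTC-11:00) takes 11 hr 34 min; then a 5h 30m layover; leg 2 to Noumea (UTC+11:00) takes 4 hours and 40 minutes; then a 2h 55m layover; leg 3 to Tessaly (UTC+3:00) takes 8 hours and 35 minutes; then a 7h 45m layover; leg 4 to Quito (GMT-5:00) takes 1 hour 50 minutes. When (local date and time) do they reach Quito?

8:09 AM on September 28

Convert departure to UTC: 9:50 PM − 3:30 = 6:20 PM UTC on Sep 26.
Add 11 hours 34 minutes leg 1 → 5:54 AM UTC (Sep 27).
Add 5 hours 30 minutes layover in Farhaven → 11:24 AM UTC.
Add 4 hours and 40 minutes leg 2 → 4:04 PM UTC.
Add 2 hours and 55 minutes layover in Noumea → 6:59 PM UTC.
Add 8 hours and 35 minutes leg 3 → 3:34 AM UTC (Sep 28).
Add 7 hours and 45 minutes layover in Tessaly → 11:19 AM UTC.
Add 1 hour 50 minutes leg 4 → 1:09 PM UTC.
Quito is UTC−5:00, so local arrival = 1:09 PM − 5:00 = 8:09 AM on Sep 28.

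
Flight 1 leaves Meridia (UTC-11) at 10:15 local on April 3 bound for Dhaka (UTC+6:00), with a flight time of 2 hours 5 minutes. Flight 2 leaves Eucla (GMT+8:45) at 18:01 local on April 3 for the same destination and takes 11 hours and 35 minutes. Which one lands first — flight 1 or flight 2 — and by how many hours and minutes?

Flight 1 in UTC: 10:15 + 11:00 = 21:15 on Apr 3.
+2 hours and 5 minutes → arrive 23:20 UTC on Apr 3.
Flight 2 in UTC: 18:01 − 8:45 = 09:16 on Apr 3.
+11 hours 35 minutes → arrive 20:51 UTC on Apr 3.
Flight 2 lands earlier by 2 hours 29 minutes.

the second, by 2 hours 29 minutes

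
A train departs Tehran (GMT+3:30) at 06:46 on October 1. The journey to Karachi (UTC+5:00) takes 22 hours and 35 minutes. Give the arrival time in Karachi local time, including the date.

06:51 on October 2

Karachi is 1:30 ahead of Tehran.
After 22 hours and 35 minutes it is 05:21 (Oct 2) in Tehran.
Shift by the zone difference: 05:21 + 1:30 = 06:51 on Oct 2 in Karachi.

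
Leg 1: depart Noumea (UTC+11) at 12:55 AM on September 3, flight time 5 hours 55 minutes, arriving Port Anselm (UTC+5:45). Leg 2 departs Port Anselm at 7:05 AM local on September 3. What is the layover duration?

Convert departure to UTC: 12:55 AM − 11:00 = 1:55 PM UTC on Sep 2.
Add 5 hours and 55 minutes flight time → 7:50 PM UTC.
Port Anselm is UTC+5:45, so local arrival = 7:50 PM + 5:45 = 1:35 AM on Sep 3.
Layover = 7:05 AM − 1:35 AM = 5 hours 30 minutes.

5 hours 30 minutes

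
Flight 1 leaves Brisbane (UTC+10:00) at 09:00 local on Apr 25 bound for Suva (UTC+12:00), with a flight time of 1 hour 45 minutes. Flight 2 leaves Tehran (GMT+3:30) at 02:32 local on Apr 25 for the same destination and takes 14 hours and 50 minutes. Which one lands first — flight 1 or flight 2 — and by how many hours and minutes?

Flight 1 in UTC: 09:00 − 10:00 = 23:00 on Apr 24.
+1 hour 45 minutes → arrive 00:45 UTC on Apr 25.
Flight 2 in UTC: 02:32 − 3:30 = 23:02 on Apr 24.
+14 hours and 50 minutes → arrive 13:52 UTC on Apr 25.
Flight 1 lands earlier by 13 hours 7 minutes.

the first, by 13 hours 7 minutes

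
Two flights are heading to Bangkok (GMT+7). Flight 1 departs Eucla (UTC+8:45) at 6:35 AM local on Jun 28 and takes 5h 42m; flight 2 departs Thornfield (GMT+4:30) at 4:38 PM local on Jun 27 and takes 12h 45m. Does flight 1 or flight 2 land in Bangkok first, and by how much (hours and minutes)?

Flight 1 in UTC: 6:35 AM − 8:45 = 9:50 PM on Jun 27.
+5 hours 42 minutes → arrive 3:32 AM UTC on Jun 28.
Flight 2 in UTC: 4:38 PM − 4:30 = 12:08 PM on Jun 27.
+12 hours 45 minutes → arrive 12:53 AM UTC on Jun 28.
Flight 2 lands earlier by 2 hours 39 minutes.

the second, by 2 hours 39 minutes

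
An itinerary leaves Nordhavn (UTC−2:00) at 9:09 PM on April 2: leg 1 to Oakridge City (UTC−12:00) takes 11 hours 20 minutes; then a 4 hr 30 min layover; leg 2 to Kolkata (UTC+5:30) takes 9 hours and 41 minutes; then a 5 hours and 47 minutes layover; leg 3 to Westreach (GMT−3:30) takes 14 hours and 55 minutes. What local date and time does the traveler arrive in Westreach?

5:52 PM on Apr 4

Convert departure to UTC: 9:09 PM + 2:00 = 11:09 PM UTC on Apr 2.
Add 11 hours 20 minutes leg 1 → 10:29 AM UTC (Apr 3).
Add 4 hours 30 minutes layover in Oakridge City → 2:59 PM UTC.
Add 9 hours 41 minutes leg 2 → 12:40 AM UTC (Apr 4).
Add 5 hours 47 minutes layover in Kolkata → 6:27 AM UTC.
Add 14 hours 55 minutes leg 3 → 9:22 PM UTC.
Westreach is UTC−3:30, so local arrival = 9:22 PM − 3:30 = 5:52 PM on Apr 4.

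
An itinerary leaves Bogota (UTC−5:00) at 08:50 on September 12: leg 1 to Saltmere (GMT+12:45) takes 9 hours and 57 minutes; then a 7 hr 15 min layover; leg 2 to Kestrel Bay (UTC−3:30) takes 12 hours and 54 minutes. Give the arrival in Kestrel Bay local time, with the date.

Convert departure to UTC: 08:50 + 5:00 = 13:50 UTC on Sep 12.
Add 9 hours and 57 minutes leg 1 → 23:47 UTC.
Add 7 hours 15 minutes layover in Saltmere → 07:02 UTC (Sep 13).
Add 12 hours 54 minutes leg 2 → 19:56 UTC.
Kestrel Bay is UTC−3:30, so local arrival = 19:56 − 3:30 = 16:26 on Sep 13.

16:26 on Sep 13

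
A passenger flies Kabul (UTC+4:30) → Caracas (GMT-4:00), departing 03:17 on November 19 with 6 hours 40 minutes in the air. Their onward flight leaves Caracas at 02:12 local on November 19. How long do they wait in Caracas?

45 minutes

Convert departure to UTC: 03:17 − 4:30 = 22:47 UTC on Nov 18.
Add 6 hours 40 minutes flight time → 05:27 UTC (Nov 19).
Caracas is UTC−4:00, so local arrival = 05:27 − 4:00 = 01:27 on Nov 19.
Layover = 02:12 − 01:27 = 45 minutes.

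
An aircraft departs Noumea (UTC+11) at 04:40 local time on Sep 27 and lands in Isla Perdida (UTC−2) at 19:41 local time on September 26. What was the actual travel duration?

Departure in UTC: 04:40 − 11:00 = 17:40 on Sep 26.
Arrival in UTC: 19:41 + 2:00 = 21:41 on Sep 26.
Elapsed = 21:41 − 17:40 = 4 hours 1 minute.

4 hours 1 minute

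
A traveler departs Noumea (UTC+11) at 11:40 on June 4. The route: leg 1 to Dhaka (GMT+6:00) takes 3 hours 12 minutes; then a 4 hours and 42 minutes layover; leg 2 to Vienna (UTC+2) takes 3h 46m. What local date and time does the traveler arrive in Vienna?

Convert departure to UTC: 11:40 − 11:00 = 00:40 UTC on Jun 4.
Add 3 hours 12 minutes leg 1 → 03:52 UTC.
Add 4 hours 42 minutes layover in Dhaka → 08:34 UTC.
Add 3 hours and 46 minutes leg 2 → 12:20 UTC.
Vienna is UTC+2:00, so local arrival = 12:20 + 2:00 = 14:20 on Jun 4.

14:20 on June 4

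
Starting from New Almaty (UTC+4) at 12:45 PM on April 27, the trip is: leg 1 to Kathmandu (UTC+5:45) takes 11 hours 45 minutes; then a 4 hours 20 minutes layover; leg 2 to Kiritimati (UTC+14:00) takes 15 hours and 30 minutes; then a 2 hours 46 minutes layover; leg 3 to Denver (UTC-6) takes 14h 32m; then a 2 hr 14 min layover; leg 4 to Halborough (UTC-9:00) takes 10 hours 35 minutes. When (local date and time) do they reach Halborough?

1:27 PM on April 29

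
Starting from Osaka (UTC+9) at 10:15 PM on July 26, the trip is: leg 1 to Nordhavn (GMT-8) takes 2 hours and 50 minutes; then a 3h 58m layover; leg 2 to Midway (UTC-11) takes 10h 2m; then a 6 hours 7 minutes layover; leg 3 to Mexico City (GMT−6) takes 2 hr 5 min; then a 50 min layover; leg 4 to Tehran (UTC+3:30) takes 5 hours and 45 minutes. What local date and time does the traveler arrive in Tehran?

Convert departure to UTC: 10:15 PM − 9:00 = 1:15 PM UTC on Jul 26.
Add 2 hours and 50 minutes leg 1 → 4:05 PM UTC.
Add 3 hours and 58 minutes layover in Nordhavn → 8:03 PM UTC.
Add 10 hours and 2 minutes leg 2 → 6:05 AM UTC (Jul 27).
Add 6 hours and 7 minutes layover in Midway → 12:12 PM UTC.
Add 2 hours 5 minutes leg 3 → 2:17 PM UTC.
Add 50 minutes layover in Mexico City → 3:07 PM UTC.
Add 5 hours 45 minutes leg 4 → 8:52 PM UTC.
Tehran is UTC+3:30, so local arrival = 8:52 PM + 3:30 = 12:22 AM on Jul 28.

12:22 AM on July 28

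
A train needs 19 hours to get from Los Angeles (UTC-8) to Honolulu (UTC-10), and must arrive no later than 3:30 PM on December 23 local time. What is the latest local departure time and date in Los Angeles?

Target arrival in UTC: 3:30 PM + 10:00 = 1:30 AM on Dec 24.
Subtract 19 hours → departure 6:30 AM UTC on Dec 23.
Los Angeles is UTC−8:00: 6:30 AM − 8:00 = 10:30 PM on Dec 22.

10:30 PM on December 22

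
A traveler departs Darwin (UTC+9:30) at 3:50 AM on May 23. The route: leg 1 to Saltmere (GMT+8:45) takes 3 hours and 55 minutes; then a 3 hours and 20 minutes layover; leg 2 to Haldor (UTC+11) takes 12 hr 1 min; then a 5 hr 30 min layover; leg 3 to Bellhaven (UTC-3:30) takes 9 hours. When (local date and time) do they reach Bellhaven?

Convert departure to UTC: 3:50 AM − 9:30 = 6:20 PM UTC on May 22.
Add 3 hours 55 minutes leg 1 → 10:15 PM UTC.
Add 3 hours and 20 minutes layover in Saltmere → 1:35 AM UTC (May 23).
Add 12 hours and 1 minute leg 2 → 1:36 PM UTC.
Add 5 hours and 30 minutes layover in Haldor → 7:06 PM UTC.
Add 9 hours leg 3 → 4:06 AM UTC (May 24).
Bellhaven is UTC−3:30, so local arrival = 4:06 AM − 3:30 = 12:36 AM on May 24.

12:36 AM on May 24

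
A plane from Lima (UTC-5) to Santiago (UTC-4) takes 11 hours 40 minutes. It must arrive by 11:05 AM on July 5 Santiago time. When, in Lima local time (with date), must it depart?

Target arrival in UTC: 11:05 AM + 4:00 = 3:05 PM on Jul 5.
Subtract 11 hours and 40 minutes → departure 3:25 AM UTC on Jul 5.
Lima is UTC−5:00: 3:25 AM − 5:00 = 10:25 PM on Jul 4.

10:25 PM on July 4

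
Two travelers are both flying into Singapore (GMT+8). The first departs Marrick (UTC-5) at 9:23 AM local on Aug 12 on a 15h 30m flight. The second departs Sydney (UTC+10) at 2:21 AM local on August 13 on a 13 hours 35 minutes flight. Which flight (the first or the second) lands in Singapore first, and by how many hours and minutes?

the first, by 3 minutes

Flight 1 in UTC: 9:23 AM + 5:00 = 2:23 PM on Aug 12.
+15 hours and 30 minutes → arrive 5:53 AM UTC on Aug 13.
Flight 2 in UTC: 2:21 AM − 10:00 = 4:21 PM on Aug 12.
+13 hours and 35 minutes → arrive 5:56 AM UTC on Aug 13.
Flight 1 lands earlier by 3 minutes.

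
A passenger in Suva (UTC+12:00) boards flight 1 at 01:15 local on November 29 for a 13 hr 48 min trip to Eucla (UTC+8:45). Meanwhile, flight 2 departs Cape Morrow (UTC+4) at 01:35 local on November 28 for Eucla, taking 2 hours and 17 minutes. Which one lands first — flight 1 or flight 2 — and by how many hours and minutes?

Flight 1 in UTC: 01:15 − 12:00 = 13:15 on Nov 28.
+13 hours 48 minutes → arrive 03:03 UTC on Nov 29.
Flight 2 in UTC: 01:35 − 4:00 = 21:35 on Nov 27.
+2 hours and 17 minutes → arrive 23:52 UTC on Nov 27.
Flight 2 lands earlier by 27 hours 11 minutes.

the second, by 27 hours 11 minutes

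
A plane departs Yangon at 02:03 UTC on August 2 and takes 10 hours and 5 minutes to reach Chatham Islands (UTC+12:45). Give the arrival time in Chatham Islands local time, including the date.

00:53 on Aug 3

Departure is given in UTC: 02:03 on Aug 2.
Add 10 hours and 5 minutes → 12:08 UTC.
Chatham Islands is UTC+12:45: 12:08 + 12:45 = 00:53 on Aug 3.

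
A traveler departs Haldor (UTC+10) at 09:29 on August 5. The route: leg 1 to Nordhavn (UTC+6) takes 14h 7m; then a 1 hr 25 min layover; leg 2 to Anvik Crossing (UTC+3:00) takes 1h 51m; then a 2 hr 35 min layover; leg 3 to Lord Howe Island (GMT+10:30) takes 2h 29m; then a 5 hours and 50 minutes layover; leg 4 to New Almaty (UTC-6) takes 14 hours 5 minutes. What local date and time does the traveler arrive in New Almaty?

11:51 on August 6

Convert departure to UTC: 09:29 − 10:00 = 23:29 UTC on Aug 4.
Add 14 hours 7 minutes leg 1 → 13:36 UTC (Aug 5).
Add 1 hour and 25 minutes layover in Nordhavn → 15:01 UTC.
Add 1 hour 51 minutes leg 2 → 16:52 UTC.
Add 2 hours 35 minutes layover in Anvik Crossing → 19:27 UTC.
Add 2 hours and 29 minutes leg 3 → 21:56 UTC.
Add 5 hours 50 minutes layover in Lord Howe Island → 03:46 UTC (Aug 6).
Add 14 hours and 5 minutes leg 4 → 17:51 UTC.
New Almaty is UTC−6:00, so local arrival = 17:51 − 6:00 = 11:51 on Aug 6.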